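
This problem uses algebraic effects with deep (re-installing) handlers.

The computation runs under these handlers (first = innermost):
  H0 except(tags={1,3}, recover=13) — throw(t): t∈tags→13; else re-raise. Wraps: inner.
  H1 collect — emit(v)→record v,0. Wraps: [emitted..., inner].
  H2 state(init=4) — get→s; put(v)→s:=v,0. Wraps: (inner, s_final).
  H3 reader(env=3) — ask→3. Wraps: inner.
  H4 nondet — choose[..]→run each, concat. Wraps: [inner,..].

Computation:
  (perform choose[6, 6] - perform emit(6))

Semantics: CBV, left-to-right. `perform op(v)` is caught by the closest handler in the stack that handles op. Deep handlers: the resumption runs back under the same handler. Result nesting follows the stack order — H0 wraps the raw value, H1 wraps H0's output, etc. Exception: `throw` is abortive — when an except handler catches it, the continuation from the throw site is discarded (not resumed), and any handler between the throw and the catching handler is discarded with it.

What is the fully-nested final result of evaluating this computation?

Evaluation trace:
choose[6, 6] @ H4
  branch[0] choose=6:
    emit(6) @ H1 ⇒ out+=6
    H0 returns 6
    H1 returns [6, 6]
    H2 returns ([6, 6], 4)
    H3 returns ([6, 6], 4)
    H4 returns [([6, 6], 4)]
  branch[1] choose=6:
    emit(6) @ H1 ⇒ out+=6
    H0 returns 6
    H1 returns [6, 6]
    H2 returns ([6, 6], 4)
    H3 returns ([6, 6], 4)
    H4 returns [([6, 6], 4)]
= [([6, 6], 4), ([6, 6], 4)]

Answer: [([6, 6], 4), ([6, 6], 4)]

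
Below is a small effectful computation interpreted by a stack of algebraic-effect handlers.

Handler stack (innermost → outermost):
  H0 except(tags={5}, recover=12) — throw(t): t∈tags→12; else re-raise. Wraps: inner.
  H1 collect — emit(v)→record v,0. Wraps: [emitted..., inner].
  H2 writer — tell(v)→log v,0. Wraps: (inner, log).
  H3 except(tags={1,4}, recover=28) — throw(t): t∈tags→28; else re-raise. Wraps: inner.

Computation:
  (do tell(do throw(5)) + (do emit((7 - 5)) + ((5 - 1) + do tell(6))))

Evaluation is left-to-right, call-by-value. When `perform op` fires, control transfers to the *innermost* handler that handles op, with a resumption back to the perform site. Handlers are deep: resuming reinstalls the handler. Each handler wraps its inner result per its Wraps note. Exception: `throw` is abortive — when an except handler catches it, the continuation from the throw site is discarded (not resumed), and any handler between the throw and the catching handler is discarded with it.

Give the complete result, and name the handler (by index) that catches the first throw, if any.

Answer: ([12], ()) ; first throw caught by: H0

Working:
throw(5) @ H0 caught ⇒ 12
H1 returns [12]
H2 returns ([12], ())
H3 returns ([12], ())
= ([12], ())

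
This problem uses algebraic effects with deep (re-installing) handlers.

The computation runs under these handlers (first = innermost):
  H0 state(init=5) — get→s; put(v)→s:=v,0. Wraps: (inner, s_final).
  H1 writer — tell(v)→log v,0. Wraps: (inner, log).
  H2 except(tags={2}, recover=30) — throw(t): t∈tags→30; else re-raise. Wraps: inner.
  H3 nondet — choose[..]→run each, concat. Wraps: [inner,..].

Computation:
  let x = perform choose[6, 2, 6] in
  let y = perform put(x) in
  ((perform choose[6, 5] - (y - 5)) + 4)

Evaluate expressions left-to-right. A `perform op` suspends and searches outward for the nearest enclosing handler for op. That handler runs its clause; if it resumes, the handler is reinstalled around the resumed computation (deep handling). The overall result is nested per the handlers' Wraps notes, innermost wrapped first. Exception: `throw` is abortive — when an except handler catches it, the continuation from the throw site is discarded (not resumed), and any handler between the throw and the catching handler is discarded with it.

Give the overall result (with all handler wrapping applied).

Answer: [((15, 6), ()), ((14, 6), ()), ((15, 2), ()), ((14, 2), ()), ((15, 6), ()), ((14, 6), ())]

Evaluation trace:
choose[6, 2, 6] @ H3
  branch[0] choose=6:
    put(6) @ H0 ⇒ s:=6
    choose[6, 5] @ H3
      branch[0] choose=6:
        H0 returns (15, 6)
        H1 returns ((15, 6), ())
        H2 returns ((15, 6), ())
        H3 returns [((15, 6), ())]
      branch[1] choose=5:
        H0 returns (14, 6)
        H1 returns ((14, 6), ())
        H2 returns ((14, 6), ())
        H3 returns [((14, 6), ())]
  branch[1] choose=2:
    put(2) @ H0 ⇒ s:=2
    choose[6, 5] @ H3
      branch[0] choose=6:
        H0 returns (15, 2)
        H1 returns ((15, 2), ())
        H2 returns ((15, 2), ())
        H3 returns [((15, 2), ())]
      branch[1] choose=5:
        H0 returns (14, 2)
        H1 returns ((14, 2), ())
        H2 returns ((14, 2), ())
        H3 returns [((14, 2), ())]
  branch[2] choose=6:
    put(6) @ H0 ⇒ s:=6
    choose[6, 5] @ H3
      branch[0] choose=6:
        H0 returns (15, 6)
        H1 returns ((15, 6), ())
        H2 returns ((15, 6), ())
        H3 returns [((15, 6), ())]
      branch[1] choose=5:
        H0 returns (14, 6)
        H1 returns ((14, 6), ())
        H2 returns ((14, 6), ())
        H3 returns [((14, 6), ())]
= [((15, 6), ()), ((14, 6), ()), ((15, 2), ()), ((14, 2), ()), ((15, 6), ()), ((14, 6), ())]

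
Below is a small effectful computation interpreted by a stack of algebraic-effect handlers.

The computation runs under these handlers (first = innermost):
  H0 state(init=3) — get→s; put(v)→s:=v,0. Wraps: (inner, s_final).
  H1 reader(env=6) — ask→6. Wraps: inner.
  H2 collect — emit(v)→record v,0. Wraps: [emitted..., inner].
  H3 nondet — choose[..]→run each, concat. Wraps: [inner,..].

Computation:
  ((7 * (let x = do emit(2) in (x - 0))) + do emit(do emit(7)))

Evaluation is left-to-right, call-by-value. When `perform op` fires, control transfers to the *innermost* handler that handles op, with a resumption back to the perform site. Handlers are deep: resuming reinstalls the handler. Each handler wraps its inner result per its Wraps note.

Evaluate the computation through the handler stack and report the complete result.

Answer: [[2, 7, 0, (0, 3)]]

Step-by-step:
emit(2) @ H2 ⇒ out+=2
emit(7) @ H2 ⇒ out+=7
emit(0) @ H2 ⇒ out+=0
H0 returns (0, 3)
H1 returns (0, 3)
H2 returns [2, 7, 0, (0, 3)]
H3 returns [[2, 7, 0, (0, 3)]]
= [[2, 7, 0, (0, 3)]]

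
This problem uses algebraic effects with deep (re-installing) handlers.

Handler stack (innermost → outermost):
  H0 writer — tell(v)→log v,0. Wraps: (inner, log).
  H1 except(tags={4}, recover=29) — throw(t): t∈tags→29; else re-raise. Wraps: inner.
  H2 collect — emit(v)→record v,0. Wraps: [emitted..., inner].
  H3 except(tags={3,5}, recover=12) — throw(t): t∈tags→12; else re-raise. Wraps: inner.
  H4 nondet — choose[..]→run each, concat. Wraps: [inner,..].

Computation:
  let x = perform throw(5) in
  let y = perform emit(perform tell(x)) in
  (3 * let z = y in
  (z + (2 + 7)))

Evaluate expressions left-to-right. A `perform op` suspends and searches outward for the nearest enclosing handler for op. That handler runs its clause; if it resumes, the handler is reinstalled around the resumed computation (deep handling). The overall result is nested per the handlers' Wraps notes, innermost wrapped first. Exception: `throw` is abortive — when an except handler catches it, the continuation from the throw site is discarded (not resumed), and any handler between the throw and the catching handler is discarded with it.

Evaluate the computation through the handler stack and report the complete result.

Answer: [12]

Step-by-step:
throw(5) @ H1 re-raised
throw(5) @ H3 caught ⇒ 12
H4 returns [12]
= [12]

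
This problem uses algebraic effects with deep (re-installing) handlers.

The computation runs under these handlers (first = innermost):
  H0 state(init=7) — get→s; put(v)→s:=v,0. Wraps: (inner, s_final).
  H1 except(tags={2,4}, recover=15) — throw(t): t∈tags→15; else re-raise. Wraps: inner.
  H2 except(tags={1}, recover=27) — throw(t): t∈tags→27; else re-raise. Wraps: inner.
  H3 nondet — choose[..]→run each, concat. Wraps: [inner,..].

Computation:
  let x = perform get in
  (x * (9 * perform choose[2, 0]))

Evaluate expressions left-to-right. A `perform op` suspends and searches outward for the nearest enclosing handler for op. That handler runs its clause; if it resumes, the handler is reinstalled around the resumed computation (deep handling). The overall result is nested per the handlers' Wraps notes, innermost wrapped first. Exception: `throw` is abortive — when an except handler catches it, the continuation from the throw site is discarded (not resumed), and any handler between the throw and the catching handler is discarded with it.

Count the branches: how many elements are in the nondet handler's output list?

Working:
get @ H0 ⇒ 7
choose[2, 0] @ H3
  branch[0] choose=2:
    H0 returns (126, 7)
    H1 returns (126, 7)
    H2 returns (126, 7)
    H3 returns [(126, 7)]
  branch[1] choose=0:
    H0 returns (0, 7)
    H1 returns (0, 7)
    H2 returns (0, 7)
    H3 returns [(0, 7)]
= [(126, 7), (0, 7)]

Answer: 2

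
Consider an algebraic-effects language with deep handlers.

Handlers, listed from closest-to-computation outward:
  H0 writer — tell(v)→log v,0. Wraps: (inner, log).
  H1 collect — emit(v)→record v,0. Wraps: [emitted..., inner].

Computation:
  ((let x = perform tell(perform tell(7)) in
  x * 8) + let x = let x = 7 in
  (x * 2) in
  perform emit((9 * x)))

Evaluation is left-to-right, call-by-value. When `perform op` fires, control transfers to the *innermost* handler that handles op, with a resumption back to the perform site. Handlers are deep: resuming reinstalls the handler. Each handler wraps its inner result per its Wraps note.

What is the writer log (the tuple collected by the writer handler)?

Answer: (7, 0)

Evaluation trace:
tell(7) @ H0 ⇒ log+=7
tell(0) @ H0 ⇒ log+=0
emit(126) @ H1 ⇒ out+=126
H0 returns (0, (7, 0))
H1 returns [126, (0, (7, 0))]
= [126, (0, (7, 0))]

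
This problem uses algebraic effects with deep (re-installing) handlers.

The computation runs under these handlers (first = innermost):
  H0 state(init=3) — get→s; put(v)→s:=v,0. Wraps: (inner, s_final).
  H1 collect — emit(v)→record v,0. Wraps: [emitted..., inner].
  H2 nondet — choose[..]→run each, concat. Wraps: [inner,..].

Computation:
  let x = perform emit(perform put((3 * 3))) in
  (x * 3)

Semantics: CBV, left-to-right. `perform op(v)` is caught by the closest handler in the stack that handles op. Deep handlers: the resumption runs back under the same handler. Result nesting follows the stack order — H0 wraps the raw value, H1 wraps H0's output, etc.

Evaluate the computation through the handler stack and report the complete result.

Step-by-step:
put(9) @ H0 ⇒ s:=9
emit(0) @ H1 ⇒ out+=0
H0 returns (0, 9)
H1 returns [0, (0, 9)]
H2 returns [[0, (0, 9)]]
= [[0, (0, 9)]]

Answer: [[0, (0, 9)]]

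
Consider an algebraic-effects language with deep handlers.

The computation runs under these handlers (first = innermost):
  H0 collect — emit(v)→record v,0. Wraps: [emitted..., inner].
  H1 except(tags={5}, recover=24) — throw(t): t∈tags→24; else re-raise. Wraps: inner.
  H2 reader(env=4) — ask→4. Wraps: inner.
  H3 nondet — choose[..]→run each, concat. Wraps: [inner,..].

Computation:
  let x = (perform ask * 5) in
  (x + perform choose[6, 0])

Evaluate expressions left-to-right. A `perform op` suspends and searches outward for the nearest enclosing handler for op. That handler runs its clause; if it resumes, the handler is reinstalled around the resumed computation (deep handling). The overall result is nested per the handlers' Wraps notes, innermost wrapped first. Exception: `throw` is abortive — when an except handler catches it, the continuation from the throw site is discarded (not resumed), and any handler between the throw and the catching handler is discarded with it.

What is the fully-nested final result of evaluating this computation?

Working:
ask @ H2 ⇒ 4
choose[6, 0] @ H3
  branch[0] choose=6:
    H0 returns [26]
    H1 returns [26]
    H2 returns [26]
    H3 returns [[26]]
  branch[1] choose=0:
    H0 returns [20]
    H1 returns [20]
    H2 returns [20]
    H3 returns [[20]]
= [[26], [20]]

Answer: [[26], [20]]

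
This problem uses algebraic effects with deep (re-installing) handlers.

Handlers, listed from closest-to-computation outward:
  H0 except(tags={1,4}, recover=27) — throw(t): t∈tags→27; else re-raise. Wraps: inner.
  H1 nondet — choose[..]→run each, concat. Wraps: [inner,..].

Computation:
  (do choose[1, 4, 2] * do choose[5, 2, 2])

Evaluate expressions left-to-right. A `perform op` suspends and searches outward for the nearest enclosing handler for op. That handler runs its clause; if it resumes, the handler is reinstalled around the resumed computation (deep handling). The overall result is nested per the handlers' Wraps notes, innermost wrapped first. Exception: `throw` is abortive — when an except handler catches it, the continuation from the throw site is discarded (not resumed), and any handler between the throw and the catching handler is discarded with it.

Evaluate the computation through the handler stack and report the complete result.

Step-by-step:
choose[1, 4, 2] @ H1
  branch[0] choose=1:
    choose[5, 2, 2] @ H1
      branch[0] choose=5:
        H0 returns 5
        H1 returns [5]
      branch[1] choose=2:
        H0 returns 2
        H1 returns [2]
      branch[2] choose=2:
        H0 returns 2
        H1 returns [2]
  branch[1] choose=4:
    choose[5, 2, 2] @ H1
      branch[0] choose=5:
        H0 returns 20
        H1 returns [20]
      branch[1] choose=2:
        H0 returns 8
        H1 returns [8]
      branch[2] choose=2:
        H0 returns 8
        H1 returns [8]
  branch[2] choose=2:
    choose[5, 2, 2] @ H1
      branch[0] choose=5:
        H0 returns 10
        H1 returns [10]
      branch[1] choose=2:
        H0 returns 4
        H1 returns [4]
      branch[2] choose=2:
        H0 returns 4
        H1 returns [4]
= [5, 2, 2, 20, 8, 8, 10, 4, 4]

Answer: [5, 2, 2, 20, 8, 8, 10, 4, 4]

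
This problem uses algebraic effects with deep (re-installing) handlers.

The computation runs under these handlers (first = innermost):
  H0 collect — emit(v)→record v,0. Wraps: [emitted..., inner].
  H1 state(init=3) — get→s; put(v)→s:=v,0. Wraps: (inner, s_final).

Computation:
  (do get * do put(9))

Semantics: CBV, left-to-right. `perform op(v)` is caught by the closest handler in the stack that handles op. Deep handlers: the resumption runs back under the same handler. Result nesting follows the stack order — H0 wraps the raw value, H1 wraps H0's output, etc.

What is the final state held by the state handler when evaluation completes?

Answer: 9

Working:
get @ H1 ⇒ 3
put(9) @ H1 ⇒ s:=9
H0 returns [0]
H1 returns ([0], 9)
= ([0], 9)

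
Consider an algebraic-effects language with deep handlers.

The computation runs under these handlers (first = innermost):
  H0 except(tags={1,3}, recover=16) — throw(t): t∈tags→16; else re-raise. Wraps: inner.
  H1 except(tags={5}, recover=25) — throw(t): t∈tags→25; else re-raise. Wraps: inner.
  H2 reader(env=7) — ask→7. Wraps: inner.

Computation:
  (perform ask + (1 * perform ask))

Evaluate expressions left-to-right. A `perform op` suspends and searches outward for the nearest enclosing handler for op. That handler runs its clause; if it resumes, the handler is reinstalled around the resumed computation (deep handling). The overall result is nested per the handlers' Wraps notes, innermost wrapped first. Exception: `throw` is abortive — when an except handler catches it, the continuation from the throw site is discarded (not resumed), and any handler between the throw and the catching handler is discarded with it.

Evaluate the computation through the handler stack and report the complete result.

Answer: 14

Evaluation trace:
ask @ H2 ⇒ 7
ask @ H2 ⇒ 7
H0 returns 14
H1 returns 14
H2 returns 14
= 14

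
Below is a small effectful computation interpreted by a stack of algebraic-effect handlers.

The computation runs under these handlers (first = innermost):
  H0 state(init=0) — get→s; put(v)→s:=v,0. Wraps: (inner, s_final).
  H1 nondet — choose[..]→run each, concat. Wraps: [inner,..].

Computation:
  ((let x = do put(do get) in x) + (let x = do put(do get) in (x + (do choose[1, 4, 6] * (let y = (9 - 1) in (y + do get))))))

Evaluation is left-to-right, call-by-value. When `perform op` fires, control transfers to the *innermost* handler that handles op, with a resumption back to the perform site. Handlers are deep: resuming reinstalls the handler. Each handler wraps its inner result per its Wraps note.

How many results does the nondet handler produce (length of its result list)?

Working:
get @ H0 ⇒ 0
put(0) @ H0 ⇒ s:=0
get @ H0 ⇒ 0
put(0) @ H0 ⇒ s:=0
choose[1, 4, 6] @ H1
  branch[0] choose=1:
    get @ H0 ⇒ 0
    H0 returns (8, 0)
    H1 returns [(8, 0)]
  branch[1] choose=4:
    get @ H0 ⇒ 0
    H0 returns (32, 0)
    H1 returns [(32, 0)]
  branch[2] choose=6:
    get @ H0 ⇒ 0
    H0 returns (48, 0)
    H1 returns [(48, 0)]
= [(8, 0), (32, 0), (48, 0)]

Answer: 3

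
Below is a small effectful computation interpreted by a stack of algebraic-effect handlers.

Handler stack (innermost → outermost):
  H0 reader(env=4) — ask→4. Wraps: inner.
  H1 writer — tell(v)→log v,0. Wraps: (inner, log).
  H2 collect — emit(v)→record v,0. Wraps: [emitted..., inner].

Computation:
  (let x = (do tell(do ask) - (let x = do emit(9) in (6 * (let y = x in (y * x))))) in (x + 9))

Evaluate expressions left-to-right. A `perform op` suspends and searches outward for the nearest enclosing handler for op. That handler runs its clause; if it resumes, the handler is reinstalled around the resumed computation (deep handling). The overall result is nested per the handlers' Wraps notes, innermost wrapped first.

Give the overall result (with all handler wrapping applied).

Step-by-step:
ask @ H0 ⇒ 4
tell(4) @ H1 ⇒ log+=4
emit(9) @ H2 ⇒ out+=9
H0 returns 9
H1 returns (9, (4))
H2 returns [9, (9, (4))]
= [9, (9, (4))]

Answer: [9, (9, (4))]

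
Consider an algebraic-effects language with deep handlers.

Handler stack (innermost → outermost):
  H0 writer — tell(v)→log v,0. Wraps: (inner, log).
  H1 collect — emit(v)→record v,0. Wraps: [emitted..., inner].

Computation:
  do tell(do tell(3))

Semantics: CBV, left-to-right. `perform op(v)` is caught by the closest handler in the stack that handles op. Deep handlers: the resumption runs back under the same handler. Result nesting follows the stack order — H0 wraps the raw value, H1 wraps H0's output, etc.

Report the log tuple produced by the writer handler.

Evaluation trace:
tell(3) @ H0 ⇒ log+=3
tell(0) @ H0 ⇒ log+=0
H0 returns (0, (3, 0))
H1 returns [(0, (3, 0))]
= [(0, (3, 0))]

Answer: (3, 0)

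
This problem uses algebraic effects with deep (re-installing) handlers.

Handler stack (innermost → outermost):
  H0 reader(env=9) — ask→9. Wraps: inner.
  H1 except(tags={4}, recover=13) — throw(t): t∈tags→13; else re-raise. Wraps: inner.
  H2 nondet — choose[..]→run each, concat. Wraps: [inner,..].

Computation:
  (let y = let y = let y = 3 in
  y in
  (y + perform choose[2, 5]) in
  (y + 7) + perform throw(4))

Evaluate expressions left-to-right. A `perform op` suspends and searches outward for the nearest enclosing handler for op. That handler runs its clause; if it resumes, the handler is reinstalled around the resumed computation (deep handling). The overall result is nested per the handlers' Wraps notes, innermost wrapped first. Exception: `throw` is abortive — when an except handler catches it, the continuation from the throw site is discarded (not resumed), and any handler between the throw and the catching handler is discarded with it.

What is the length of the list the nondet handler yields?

Evaluation trace:
choose[2, 5] @ H2
  branch[0] choose=2:
    throw(4) @ H1 caught ⇒ 13
    H2 returns [13]
  branch[1] choose=5:
    throw(4) @ H1 caught ⇒ 13
    H2 returns [13]
= [13, 13]

Answer: 2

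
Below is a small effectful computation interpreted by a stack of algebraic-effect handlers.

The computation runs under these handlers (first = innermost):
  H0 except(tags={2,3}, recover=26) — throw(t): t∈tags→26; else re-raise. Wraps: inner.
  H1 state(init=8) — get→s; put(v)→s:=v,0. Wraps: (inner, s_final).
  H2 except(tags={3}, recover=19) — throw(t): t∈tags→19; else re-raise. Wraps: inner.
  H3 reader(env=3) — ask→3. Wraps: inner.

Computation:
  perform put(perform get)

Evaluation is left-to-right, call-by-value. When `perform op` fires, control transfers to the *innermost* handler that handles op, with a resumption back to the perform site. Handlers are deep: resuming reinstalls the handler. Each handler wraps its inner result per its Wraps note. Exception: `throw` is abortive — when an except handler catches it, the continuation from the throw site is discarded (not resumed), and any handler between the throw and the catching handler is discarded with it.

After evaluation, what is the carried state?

Evaluation trace:
get @ H1 ⇒ 8
put(8) @ H1 ⇒ s:=8
H0 returns 0
H1 returns (0, 8)
H2 returns (0, 8)
H3 returns (0, 8)
= (0, 8)

Answer: 8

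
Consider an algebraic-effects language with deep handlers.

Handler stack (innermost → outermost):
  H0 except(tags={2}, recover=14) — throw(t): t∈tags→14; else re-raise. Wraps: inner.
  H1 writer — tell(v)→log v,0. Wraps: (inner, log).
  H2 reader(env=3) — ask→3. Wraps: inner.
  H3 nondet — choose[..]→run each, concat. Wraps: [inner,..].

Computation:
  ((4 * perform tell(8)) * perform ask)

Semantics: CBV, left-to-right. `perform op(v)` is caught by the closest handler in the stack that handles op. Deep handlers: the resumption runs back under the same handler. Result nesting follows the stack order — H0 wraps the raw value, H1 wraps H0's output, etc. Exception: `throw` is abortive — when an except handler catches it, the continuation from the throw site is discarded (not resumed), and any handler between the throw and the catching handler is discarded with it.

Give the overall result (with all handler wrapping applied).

Answer: [(0, (8))]

Step-by-step:
tell(8) @ H1 ⇒ log+=8
ask @ H2 ⇒ 3
H0 returns 0
H1 returns (0, (8))
H2 returns (0, (8))
H3 returns [(0, (8))]
= [(0, (8))]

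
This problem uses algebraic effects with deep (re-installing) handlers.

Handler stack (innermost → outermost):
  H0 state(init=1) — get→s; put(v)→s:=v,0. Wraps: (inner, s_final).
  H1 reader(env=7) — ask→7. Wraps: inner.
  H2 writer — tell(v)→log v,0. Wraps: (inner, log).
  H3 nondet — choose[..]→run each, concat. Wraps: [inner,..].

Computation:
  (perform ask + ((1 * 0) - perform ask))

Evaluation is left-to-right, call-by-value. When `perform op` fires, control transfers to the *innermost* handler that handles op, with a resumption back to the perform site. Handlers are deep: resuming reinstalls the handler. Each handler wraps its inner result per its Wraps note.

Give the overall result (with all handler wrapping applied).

Working:
ask @ H1 ⇒ 7
ask @ H1 ⇒ 7
H0 returns (0, 1)
H1 returns (0, 1)
H2 returns ((0, 1), ())
H3 returns [((0, 1), ())]
= [((0, 1), ())]

Answer: [((0, 1), ())]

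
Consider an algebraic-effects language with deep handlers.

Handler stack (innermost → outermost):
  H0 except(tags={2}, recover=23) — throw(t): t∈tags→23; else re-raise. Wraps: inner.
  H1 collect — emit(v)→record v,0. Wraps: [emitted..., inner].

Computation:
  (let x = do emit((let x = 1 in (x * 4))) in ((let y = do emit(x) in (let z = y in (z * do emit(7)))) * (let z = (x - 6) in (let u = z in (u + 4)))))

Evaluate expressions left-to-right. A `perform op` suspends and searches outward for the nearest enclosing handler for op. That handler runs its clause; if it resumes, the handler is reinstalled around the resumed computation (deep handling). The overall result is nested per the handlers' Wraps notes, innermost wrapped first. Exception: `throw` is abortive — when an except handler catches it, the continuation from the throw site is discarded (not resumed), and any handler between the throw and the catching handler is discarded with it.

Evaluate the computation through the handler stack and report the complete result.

Evaluation trace:
emit(4) @ H1 ⇒ out+=4
emit(0) @ H1 ⇒ out+=0
emit(7) @ H1 ⇒ out+=7
H0 returns 0
H1 returns [4, 0, 7, 0]
= [4, 0, 7, 0]

Answer: [4, 0, 7, 0]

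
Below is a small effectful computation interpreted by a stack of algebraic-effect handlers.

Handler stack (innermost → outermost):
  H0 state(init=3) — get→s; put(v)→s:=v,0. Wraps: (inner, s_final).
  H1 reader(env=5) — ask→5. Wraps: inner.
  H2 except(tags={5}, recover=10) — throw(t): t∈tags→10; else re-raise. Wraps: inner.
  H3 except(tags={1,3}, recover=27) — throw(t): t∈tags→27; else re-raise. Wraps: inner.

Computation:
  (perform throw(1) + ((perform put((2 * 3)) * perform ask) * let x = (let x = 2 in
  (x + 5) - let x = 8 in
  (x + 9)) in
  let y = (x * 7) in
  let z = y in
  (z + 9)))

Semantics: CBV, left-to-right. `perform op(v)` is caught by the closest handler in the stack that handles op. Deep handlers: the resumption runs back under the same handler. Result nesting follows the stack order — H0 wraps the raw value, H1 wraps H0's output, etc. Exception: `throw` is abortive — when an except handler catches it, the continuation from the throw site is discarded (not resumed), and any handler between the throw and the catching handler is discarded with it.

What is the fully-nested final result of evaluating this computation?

Step-by-step:
throw(1) @ H2 re-raised
throw(1) @ H3 caught ⇒ 27
= 27

Answer: 27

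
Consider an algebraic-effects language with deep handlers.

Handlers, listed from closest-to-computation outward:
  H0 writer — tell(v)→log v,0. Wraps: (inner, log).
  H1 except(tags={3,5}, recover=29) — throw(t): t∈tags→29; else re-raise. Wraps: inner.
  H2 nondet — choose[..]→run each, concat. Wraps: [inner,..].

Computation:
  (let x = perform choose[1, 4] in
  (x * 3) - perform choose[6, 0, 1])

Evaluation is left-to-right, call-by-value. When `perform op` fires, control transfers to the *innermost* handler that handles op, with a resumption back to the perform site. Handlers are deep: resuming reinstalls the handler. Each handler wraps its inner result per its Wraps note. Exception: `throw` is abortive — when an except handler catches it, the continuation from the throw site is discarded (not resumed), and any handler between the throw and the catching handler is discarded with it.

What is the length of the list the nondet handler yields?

Step-by-step:
choose[1, 4] @ H2
  branch[0] choose=1:
    choose[6, 0, 1] @ H2
      branch[0] choose=6:
        H0 returns (-3, ())
        H1 returns (-3, ())
        H2 returns [(-3, ())]
      branch[1] choose=0:
        H0 returns (3, ())
        H1 returns (3, ())
        H2 returns [(3, ())]
      branch[2] choose=1:
        H0 returns (2, ())
        H1 returns (2, ())
        H2 returns [(2, ())]
  branch[1] choose=4:
    choose[6, 0, 1] @ H2
      branch[0] choose=6:
        H0 returns (6, ())
        H1 returns (6, ())
        H2 returns [(6, ())]
      branch[1] choose=0:
        H0 returns (12, ())
        H1 returns (12, ())
        H2 returns [(12, ())]
      branch[2] choose=1:
        H0 returns (11, ())
        H1 returns (11, ())
        H2 returns [(11, ())]
= [(-3, ()), (3, ()), (2, ()), (6, ()), (12, ()), (11, ())]

Answer: 6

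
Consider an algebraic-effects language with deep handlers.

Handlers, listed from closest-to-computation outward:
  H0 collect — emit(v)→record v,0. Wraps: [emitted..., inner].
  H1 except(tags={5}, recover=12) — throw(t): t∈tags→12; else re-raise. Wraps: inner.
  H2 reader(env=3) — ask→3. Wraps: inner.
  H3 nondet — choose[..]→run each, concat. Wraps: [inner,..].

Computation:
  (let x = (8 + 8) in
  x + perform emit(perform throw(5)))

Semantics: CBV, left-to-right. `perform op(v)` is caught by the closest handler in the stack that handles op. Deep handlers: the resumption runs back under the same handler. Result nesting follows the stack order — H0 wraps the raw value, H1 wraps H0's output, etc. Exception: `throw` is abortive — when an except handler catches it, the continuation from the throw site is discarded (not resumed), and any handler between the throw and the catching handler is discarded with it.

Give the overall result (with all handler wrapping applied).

Answer: [12]

Step-by-step:
throw(5) @ H1 caught ⇒ 12
H2 returns 12
H3 returns [12]
= [12]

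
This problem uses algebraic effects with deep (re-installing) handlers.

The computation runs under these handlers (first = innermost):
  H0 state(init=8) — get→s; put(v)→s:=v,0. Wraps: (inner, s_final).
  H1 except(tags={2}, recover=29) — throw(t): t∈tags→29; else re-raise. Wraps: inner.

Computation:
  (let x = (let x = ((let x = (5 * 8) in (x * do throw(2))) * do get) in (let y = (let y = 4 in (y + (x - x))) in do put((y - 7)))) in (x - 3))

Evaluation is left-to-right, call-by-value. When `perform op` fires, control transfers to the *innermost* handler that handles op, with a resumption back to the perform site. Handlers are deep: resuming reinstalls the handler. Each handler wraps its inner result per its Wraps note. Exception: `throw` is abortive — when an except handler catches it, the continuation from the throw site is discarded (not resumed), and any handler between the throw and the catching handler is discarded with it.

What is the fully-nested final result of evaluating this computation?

Answer: 29

Step-by-step:
throw(2) @ H1 caught ⇒ 29
= 29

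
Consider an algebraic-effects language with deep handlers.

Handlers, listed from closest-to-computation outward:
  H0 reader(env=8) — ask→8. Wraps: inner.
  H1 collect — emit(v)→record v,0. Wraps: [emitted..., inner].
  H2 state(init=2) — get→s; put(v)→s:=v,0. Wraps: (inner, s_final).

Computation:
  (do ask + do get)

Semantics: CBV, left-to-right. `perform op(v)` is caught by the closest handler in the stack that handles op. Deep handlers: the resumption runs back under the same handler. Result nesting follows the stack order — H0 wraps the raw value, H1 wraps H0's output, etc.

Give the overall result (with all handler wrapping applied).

Working:
ask @ H0 ⇒ 8
get @ H2 ⇒ 2
H0 returns 10
H1 returns [10]
H2 returns ([10], 2)
= ([10], 2)

Answer: ([10], 2)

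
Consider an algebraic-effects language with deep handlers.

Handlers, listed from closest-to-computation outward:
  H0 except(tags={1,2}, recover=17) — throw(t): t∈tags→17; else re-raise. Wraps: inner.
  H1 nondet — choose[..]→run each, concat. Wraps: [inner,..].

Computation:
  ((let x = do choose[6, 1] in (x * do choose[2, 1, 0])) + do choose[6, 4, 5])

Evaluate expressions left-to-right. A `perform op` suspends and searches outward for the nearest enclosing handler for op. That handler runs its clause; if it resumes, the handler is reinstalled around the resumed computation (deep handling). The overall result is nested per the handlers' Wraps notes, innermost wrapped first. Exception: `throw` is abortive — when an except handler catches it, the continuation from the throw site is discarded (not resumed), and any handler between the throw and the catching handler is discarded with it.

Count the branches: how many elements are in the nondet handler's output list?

Answer: 18

Step-by-step:
choose[6, 1] @ H1
  branch[0] choose=6:
    choose[2, 1, 0] @ H1
      branch[0] choose=2:
        choose[6, 4, 5] @ H1
          branch[0] choose=6:
            H0 returns 18
            H1 returns [18]
          branch[1] choose=4:
            H0 returns 16
            H1 returns [16]
          branch[2] choose=5:
            H0 returns 17
            H1 returns [17]
      branch[1] choose=1:
        choose[6, 4, 5] @ H1
          branch[0] choose=6:
            H0 returns 12
            H1 returns [12]
          branch[1] choose=4:
            H0 returns 10
            H1 returns [10]
          branch[2] choose=5:
            H0 returns 11
            H1 returns [11]
      branch[2] choose=0:
        choose[6, 4, 5] @ H1
          branch[0] choose=6:
            H0 returns 6
            H1 returns [6]
          branch[1] choose=4:
            H0 returns 4
            H1 returns [4]
          branch[2] choose=5:
            H0 returns 5
            H1 returns [5]
  branch[1] choose=1:
    choose[2, 1, 0] @ H1
      branch[0] choose=2:
        choose[6, 4, 5] @ H1
          branch[0] choose=6:
            H0 returns 8
            H1 returns [8]
          branch[1] choose=4:
            H0 returns 6
            H1 returns [6]
          branch[2] choose=5:
            H0 returns 7
            H1 returns [7]
      branch[1] choose=1:
        choose[6, 4, 5] @ H1
          branch[0] choose=6:
            H0 returns 7
            H1 returns [7]
          branch[1] choose=4:
            H0 returns 5
            H1 returns [5]
          branch[2] choose=5:
            H0 returns 6
            H1 returns [6]
      branch[2] choose=0:
        choose[6, 4, 5] @ H1
          branch[0] choose=6:
            H0 returns 6
            H1 returns [6]
          branch[1] choose=4:
            H0 returns 4
            H1 returns [4]
          branch[2] choose=5:
            H0 returns 5
            H1 returns [5]
= [18, 16, 17, 12, 10, 11, 6, 4, 5, 8, 6, 7, 7, 5, 6, 6, 4, 5]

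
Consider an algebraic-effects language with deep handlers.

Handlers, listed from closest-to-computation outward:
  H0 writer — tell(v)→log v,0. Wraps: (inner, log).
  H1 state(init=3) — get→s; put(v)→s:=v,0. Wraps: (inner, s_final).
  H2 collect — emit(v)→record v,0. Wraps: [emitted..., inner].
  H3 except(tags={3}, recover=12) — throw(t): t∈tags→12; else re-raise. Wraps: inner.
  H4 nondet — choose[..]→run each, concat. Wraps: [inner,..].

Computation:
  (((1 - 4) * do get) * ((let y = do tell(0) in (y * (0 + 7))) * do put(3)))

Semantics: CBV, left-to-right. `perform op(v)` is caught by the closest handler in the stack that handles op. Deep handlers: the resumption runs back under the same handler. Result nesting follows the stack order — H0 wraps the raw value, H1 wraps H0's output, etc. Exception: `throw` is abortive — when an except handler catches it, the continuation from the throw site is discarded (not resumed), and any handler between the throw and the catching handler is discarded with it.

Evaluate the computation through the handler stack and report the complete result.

Answer: [[((0, (0)), 3)]]

Evaluation trace:
get @ H1 ⇒ 3
tell(0) @ H0 ⇒ log+=0
put(3) @ H1 ⇒ s:=3
H0 returns (0, (0))
H1 returns ((0, (0)), 3)
H2 returns [((0, (0)), 3)]
H3 returns [((0, (0)), 3)]
H4 returns [[((0, (0)), 3)]]
= [[((0, (0)), 3)]]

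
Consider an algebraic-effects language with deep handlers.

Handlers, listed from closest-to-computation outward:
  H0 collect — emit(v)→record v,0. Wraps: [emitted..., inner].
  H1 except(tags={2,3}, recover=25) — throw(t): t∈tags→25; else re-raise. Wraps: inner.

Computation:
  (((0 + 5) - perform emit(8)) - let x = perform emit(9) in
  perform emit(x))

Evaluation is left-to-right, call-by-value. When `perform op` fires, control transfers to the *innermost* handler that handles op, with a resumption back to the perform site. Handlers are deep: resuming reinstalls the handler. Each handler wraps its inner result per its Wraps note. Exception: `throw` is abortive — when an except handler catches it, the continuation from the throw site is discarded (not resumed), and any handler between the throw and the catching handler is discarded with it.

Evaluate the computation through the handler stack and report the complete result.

Working:
emit(8) @ H0 ⇒ out+=8
emit(9) @ H0 ⇒ out+=9
emit(0) @ H0 ⇒ out+=0
H0 returns [8, 9, 0, 5]
H1 returns [8, 9, 0, 5]
= [8, 9, 0, 5]

Answer: [8, 9, 0, 5]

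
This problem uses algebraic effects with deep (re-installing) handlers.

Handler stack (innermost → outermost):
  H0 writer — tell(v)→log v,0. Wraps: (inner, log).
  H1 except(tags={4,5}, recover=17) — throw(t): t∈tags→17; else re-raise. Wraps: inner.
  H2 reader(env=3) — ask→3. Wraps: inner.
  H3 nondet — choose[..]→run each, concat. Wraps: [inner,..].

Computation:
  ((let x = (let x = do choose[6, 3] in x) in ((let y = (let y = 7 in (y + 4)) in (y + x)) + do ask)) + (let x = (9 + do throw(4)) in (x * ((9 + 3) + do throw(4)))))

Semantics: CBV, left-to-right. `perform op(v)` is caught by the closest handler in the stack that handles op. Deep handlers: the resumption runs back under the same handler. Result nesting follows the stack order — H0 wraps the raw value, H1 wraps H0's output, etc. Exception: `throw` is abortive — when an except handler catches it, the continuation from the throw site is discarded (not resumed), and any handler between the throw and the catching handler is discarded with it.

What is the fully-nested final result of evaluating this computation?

Evaluation trace:
choose[6, 3] @ H3
  branch[0] choose=6:
    ask @ H2 ⇒ 3
    throw(4) @ H1 caught ⇒ 17
    H2 returns 17
    H3 returns [17]
  branch[1] choose=3:
    ask @ H2 ⇒ 3
    throw(4) @ H1 caught ⇒ 17
    H2 returns 17
    H3 returns [17]
= [17, 17]

Answer: [17, 17]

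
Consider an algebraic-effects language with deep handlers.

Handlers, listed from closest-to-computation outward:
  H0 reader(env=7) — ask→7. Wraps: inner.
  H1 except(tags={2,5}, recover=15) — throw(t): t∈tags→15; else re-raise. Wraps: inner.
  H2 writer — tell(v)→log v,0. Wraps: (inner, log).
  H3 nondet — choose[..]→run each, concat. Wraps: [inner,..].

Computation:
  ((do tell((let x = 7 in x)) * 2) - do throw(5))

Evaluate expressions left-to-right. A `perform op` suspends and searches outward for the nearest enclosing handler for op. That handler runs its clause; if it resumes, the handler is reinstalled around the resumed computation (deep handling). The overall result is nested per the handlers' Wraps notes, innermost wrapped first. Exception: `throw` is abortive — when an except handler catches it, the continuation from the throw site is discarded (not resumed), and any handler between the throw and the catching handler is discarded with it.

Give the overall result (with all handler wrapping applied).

Answer: [(15, (7))]

Step-by-step:
tell(7) @ H2 ⇒ log+=7
throw(5) @ H1 caught ⇒ 15
H2 returns (15, (7))
H3 returns [(15, (7))]
= [(15, (7))]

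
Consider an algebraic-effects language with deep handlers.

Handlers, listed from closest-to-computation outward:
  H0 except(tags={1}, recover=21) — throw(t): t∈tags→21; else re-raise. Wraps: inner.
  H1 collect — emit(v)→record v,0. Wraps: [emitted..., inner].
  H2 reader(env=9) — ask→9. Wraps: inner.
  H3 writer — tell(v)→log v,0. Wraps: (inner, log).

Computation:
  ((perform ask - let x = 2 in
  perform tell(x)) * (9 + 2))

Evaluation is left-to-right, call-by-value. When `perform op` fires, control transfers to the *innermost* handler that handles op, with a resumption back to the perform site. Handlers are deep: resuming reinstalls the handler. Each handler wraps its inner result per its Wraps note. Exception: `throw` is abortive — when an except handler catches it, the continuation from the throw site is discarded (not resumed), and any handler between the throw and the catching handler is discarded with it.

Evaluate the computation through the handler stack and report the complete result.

Step-by-step:
ask @ H2 ⇒ 9
tell(2) @ H3 ⇒ log+=2
H0 returns 99
H1 returns [99]
H2 returns [99]
H3 returns ([99], (2))
= ([99], (2))

Answer: ([99], (2))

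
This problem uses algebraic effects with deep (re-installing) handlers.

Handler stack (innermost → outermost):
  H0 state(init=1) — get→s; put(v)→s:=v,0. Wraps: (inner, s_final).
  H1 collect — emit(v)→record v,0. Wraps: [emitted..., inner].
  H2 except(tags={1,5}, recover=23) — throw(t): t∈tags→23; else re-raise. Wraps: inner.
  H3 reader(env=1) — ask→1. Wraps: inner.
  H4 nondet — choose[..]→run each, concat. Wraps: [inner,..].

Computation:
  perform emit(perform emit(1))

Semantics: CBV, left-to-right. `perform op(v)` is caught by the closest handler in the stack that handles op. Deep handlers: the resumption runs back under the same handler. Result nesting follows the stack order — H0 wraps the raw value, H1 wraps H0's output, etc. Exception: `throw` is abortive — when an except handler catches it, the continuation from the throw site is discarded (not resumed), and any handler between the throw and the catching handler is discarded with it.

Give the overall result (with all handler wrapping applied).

Working:
emit(1) @ H1 ⇒ out+=1
emit(0) @ H1 ⇒ out+=0
H0 returns (0, 1)
H1 returns [1, 0, (0, 1)]
H2 returns [1, 0, (0, 1)]
H3 returns [1, 0, (0, 1)]
H4 returns [[1, 0, (0, 1)]]
= [[1, 0, (0, 1)]]

Answer: [[1, 0, (0, 1)]]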